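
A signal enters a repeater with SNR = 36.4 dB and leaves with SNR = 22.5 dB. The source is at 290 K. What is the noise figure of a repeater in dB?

13.9 dB

NF (dB) = SNR_in(dB) − SNR_out(dB) when the source is at T₀
NF = 36.4 − 22.5 = 13.9 dB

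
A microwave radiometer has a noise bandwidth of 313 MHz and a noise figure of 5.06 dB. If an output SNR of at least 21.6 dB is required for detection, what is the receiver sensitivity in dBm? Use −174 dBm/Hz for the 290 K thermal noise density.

Sensitivity = −174 + 10 log₁₀(B) + NF + SNR_min
= −174 + 84.96 + 5.06 + 21.6
= −62.38 dBm → −62.4 dBm

−62.4 dBm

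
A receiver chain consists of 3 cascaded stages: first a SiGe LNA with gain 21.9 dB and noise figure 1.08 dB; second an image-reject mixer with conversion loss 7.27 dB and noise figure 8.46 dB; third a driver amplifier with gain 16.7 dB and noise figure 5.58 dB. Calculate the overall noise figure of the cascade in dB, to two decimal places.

1.50 dB

Convert to linear (a loss of L dB is a gain of −L dB): F_i = 10^(NF_i/10), G_i = 10^(G_i,dB/10)
  Stage 1: F_1 = 10^(1.08/10) = 1.282, G_1 = 10^(21.9/10) = 154.9
  Stage 2: F_2 = 10^(8.46/10) = 7.015, G_2 = 10^(−7.27/10) = 0.1875
  Stage 3: F_3 = 10^(5.58/10) = 3.614, G_3 = 10^(16.7/10) = 46.77
Friis cascade:
  F = 1.282 + (7.015 − 1)/154.9 + (3.614 − 1)/29.04 = 1.411
NF = 10 log₁₀(1.411) = 1.50 dB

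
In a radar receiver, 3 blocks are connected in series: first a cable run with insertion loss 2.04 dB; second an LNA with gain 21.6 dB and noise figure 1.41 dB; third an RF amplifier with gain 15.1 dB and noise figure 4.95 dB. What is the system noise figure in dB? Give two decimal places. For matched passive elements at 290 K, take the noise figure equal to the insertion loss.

3.50 dB

Convert to linear (a loss of L dB is a gain of −L dB): F_i = 10^(NF_i/10), G_i = 10^(G_i,dB/10)
  Stage 1: F_1 = 10^(2.04/10) = 1.600, G_1 = 10^(−2.04/10) = 0.6252
  Stage 2: F_2 = 10^(1.41/10) = 1.384, G_2 = 10^(21.6/10) = 144.5
  Stage 3: F_3 = 10^(4.95/10) = 3.126, G_3 = 10^(15.1/10) = 32.36
Friis cascade:
  F = 1.600 + (1.384 − 1)/0.6252 + (3.126 − 1)/90.36 = 2.237
NF = 10 log₁₀(2.237) = 3.50 dB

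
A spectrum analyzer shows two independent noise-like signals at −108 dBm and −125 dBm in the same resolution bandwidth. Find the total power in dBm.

Convert to linear, add, convert back:
P₁ = 1.58×10⁻¹⁴ W, P₂ = 3.16×10⁻¹⁶ W
P_tot = 1.62×10⁻¹⁴ W → 10 log₁₀(P_tot / 10⁻³) = −107.9 dBm

−107.9 dBm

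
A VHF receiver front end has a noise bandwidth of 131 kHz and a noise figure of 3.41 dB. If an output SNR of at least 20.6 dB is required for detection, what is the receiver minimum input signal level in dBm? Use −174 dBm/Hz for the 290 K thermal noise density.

Sensitivity = −174 + 10 log₁₀(B) + NF + SNR_min
= −174 + 51.17 + 3.41 + 20.6
= −98.82 dBm → −98.8 dBm

−98.8 dBm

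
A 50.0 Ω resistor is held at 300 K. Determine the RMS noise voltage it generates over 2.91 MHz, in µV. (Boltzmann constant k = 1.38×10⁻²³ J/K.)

1.55 µV

V_n = √(4kTRB)
4kTRB = 4 × 1.38×10⁻²³ × 300 × 5.00×10¹ × 2.91×10⁶ = 2.41×10⁻¹² V²
V_n = √(2.41×10⁻¹²) = 1.55×10⁻⁶ V = 1.55 µV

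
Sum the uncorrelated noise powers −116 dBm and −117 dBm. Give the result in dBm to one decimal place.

Convert to linear, add, convert back:
P₁ = 2.51×10⁻¹⁵ W, P₂ = 2.00×10⁻¹⁵ W
P_tot = 4.51×10⁻¹⁵ W → 10 log₁₀(P_tot / 10⁻³) = −113.5 dBm

−113.5 dBm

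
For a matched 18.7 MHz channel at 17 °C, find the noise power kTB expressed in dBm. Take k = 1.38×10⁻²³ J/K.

−101.3 dBm

T = 17 °C + 273.15 = 290.15 K
P_n = kTB = 1.38×10⁻²³ × 290.15 × 1.87×10⁷ = 7.49×10⁻¹⁴ W
In dBm: 10 log₁₀(7.49×10⁻¹⁴ / 10⁻³) = −101.3 dBm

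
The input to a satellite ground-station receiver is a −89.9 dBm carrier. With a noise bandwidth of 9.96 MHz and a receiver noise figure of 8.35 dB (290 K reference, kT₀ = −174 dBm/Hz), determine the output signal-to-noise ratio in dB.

5.8 dB

Noise floor: N = −174 + 10 log₁₀(B) + NF
10 log₁₀(9.96×10⁶) = 69.98 dB
N = −174 + 69.98 + 8.35 = −95.67 dBm
SNR = P_sig − N = −89.9 − (−95.67) = 5.77 dB → 5.8 dB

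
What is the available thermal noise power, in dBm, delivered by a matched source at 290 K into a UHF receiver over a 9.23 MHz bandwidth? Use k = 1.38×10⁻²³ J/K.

P_n = kTB = 1.38×10⁻²³ × 290 × 9.23×10⁶ = 3.69×10⁻¹⁴ W
In dBm: 10 log₁₀(3.69×10⁻¹⁴ / 10⁻³) = −104.3 dBm

−104.3 dBm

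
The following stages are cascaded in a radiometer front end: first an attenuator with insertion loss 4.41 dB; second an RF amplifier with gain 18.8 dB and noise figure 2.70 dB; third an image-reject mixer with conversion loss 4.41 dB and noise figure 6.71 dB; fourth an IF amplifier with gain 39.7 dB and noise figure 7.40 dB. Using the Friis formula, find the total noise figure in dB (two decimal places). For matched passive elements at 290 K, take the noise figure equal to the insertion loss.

7.58 dB

Convert to linear (a loss of L dB is a gain of −L dB): F_i = 10^(NF_i/10), G_i = 10^(G_i,dB/10)
  Stage 1: F_1 = 10^(4.41/10) = 2.761, G_1 = 10^(−4.41/10) = 0.3622
  Stage 2: F_2 = 10^(2.70/10) = 1.862, G_2 = 10^(18.8/10) = 75.86
  Stage 3: F_3 = 10^(6.71/10) = 4.688, G_3 = 10^(−4.41/10) = 0.3622
  Stage 4: F_4 = 10^(7.40/10) = 5.495, G_4 = 10^(39.7/10) = 9333
Friis cascade:
  F = 2.761 + (1.862 − 1)/0.3622 + (4.688 − 1)/27.48 + (5.495 − 1)/9.954 = 5.726
NF = 10 log₁₀(5.726) = 7.58 dB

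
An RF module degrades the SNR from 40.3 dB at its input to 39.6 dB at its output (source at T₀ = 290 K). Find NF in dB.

0.7 dB

NF (dB) = SNR_in(dB) − SNR_out(dB) when the source is at T₀
NF = 40.3 − 39.6 = 0.7 dB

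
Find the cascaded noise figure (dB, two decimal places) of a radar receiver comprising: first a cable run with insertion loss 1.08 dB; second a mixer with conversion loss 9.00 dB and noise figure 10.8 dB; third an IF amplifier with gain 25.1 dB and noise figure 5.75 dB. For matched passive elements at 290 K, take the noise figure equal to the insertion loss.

Convert to linear (a loss of L dB is a gain of −L dB): F_i = 10^(NF_i/10), G_i = 10^(G_i,dB/10)
  Stage 1: F_1 = 10^(1.08/10) = 1.282, G_1 = 10^(−1.08/10) = 0.7798
  Stage 2: F_2 = 10^(10.8/10) = 12.02, G_2 = 10^(−9.00/10) = 0.1259
  Stage 3: F_3 = 10^(5.75/10) = 3.758, G_3 = 10^(25.1/10) = 323.6
Friis cascade:
  F = 1.282 + (12.02 − 1)/0.7798 + (3.758 − 1)/0.09817 = 43.51
NF = 10 log₁₀(43.51) = 16.39 dB

16.39 dB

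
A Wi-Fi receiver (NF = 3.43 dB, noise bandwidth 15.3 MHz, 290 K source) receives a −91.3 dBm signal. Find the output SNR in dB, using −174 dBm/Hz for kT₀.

Noise floor: N = −174 + 10 log₁₀(B) + NF
10 log₁₀(1.53×10⁷) = 71.85 dB
N = −174 + 71.85 + 3.43 = −98.72 dBm
SNR = P_sig − N = −91.3 − (−98.72) = 7.42 dB → 7.4 dB

7.4 dB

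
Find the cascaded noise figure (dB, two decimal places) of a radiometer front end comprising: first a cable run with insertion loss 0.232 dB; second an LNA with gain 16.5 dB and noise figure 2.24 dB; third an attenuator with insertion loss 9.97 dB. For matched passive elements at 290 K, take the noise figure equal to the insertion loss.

2.96 dB

Convert to linear (a loss of L dB is a gain of −L dB): F_i = 10^(NF_i/10), G_i = 10^(G_i,dB/10)
  Stage 1: F_1 = 10^(0.232/10) = 1.055, G_1 = 10^(−0.232/10) = 0.9480
  Stage 2: F_2 = 10^(2.24/10) = 1.675, G_2 = 10^(16.5/10) = 44.67
  Stage 3: F_3 = 10^(9.97/10) = 9.931, G_3 = 10^(−9.97/10) = 0.1007
Friis cascade:
  F = 1.055 + (1.675 − 1)/0.9480 + (9.931 − 1)/42.34 = 1.978
NF = 10 log₁₀(1.978) = 2.96 dB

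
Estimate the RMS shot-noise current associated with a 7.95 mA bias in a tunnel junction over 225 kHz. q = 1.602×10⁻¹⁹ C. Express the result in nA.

I_n = √(2qI·B)
2qI·B = 2 × 1.602×10⁻¹⁹ × 7.95×10⁻³ × 2.25×10⁵ = 5.73×10⁻¹⁶ A²
I_n = √(5.73×10⁻¹⁶) = 2.39×10⁻⁸ A = 23.9 nA

23.9 nA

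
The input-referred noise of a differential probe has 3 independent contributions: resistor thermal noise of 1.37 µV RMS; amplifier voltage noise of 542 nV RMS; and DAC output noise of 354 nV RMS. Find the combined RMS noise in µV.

Uncorrelated sources add in power (mean-square): V_tot = √(ΣV_i²)
V_tot = √[(1.37×10⁻⁶)² + (5.42×10⁻⁷)² + (3.54×10⁻⁷)²] = 1.52×10⁻⁶ V = 1.52 µV

1.52 µV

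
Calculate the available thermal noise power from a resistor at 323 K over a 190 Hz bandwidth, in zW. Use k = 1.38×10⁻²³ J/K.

847 zW

P_n = kTB = 1.38×10⁻²³ × 323 × 1.90×10² = 8.47×10⁻¹⁹ W = 847 zW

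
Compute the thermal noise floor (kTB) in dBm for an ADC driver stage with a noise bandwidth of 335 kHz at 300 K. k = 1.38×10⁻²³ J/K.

−118.6 dBm

P_n = kTB = 1.38×10⁻²³ × 300 × 3.35×10⁵ = 1.39×10⁻¹⁵ W
In dBm: 10 log₁₀(1.39×10⁻¹⁵ / 10⁻³) = −118.6 dBm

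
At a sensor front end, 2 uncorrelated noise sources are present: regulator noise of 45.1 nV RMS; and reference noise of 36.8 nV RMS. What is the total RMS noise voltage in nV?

58.2 nV

Uncorrelated sources add in power (mean-square): V_tot = √(ΣV_i²)
V_tot = √[(4.51×10⁻⁸)² + (3.68×10⁻⁸)²] = 5.82×10⁻⁸ V = 58.2 nV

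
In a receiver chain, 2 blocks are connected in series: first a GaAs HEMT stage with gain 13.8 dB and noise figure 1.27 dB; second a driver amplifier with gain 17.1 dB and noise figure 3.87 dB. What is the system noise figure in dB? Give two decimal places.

1.46 dB

Convert to linear (a loss of L dB is a gain of −L dB): F_i = 10^(NF_i/10), G_i = 10^(G_i,dB/10)
  Stage 1: F_1 = 10^(1.27/10) = 1.340, G_1 = 10^(13.8/10) = 23.99
  Stage 2: F_2 = 10^(3.87/10) = 2.438, G_2 = 10^(17.1/10) = 51.29
Friis cascade:
  F = 1.340 + (2.438 − 1)/23.99 = 1.400
NF = 10 log₁₀(1.400) = 1.46 dB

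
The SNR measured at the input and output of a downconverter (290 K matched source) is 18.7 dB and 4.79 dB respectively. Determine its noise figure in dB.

13.91 dB

NF (dB) = SNR_in(dB) − SNR_out(dB) when the source is at T₀
NF = 18.7 − 4.79 = 13.91 dB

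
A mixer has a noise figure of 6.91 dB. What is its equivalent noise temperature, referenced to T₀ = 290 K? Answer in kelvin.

F = 10^(6.91/10) = 4.90908
T_e = (F − 1)·T₀ = (4.90908 − 1) × 290 = 1134 K

1134 K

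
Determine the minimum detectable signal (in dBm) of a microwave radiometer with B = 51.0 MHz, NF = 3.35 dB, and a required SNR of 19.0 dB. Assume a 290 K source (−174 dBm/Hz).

Sensitivity = −174 + 10 log₁₀(B) + NF + SNR_min
= −174 + 77.08 + 3.35 + 19.0
= −74.57 dBm → −74.6 dBm

−74.6 dBm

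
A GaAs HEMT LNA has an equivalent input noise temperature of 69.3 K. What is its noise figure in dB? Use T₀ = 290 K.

0.931 dB

F = 1 + T_e/T₀ = 1 + 69.3/290 = 1.23897
NF = 10 log₁₀(1.23897) = 0.931 dB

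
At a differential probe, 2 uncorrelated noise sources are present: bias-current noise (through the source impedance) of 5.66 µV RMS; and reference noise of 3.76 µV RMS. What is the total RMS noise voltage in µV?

Uncorrelated sources add in power (mean-square): V_tot = √(ΣV_i²)
V_tot = √[(5.66×10⁻⁶)² + (3.76×10⁻⁶)²] = 6.80×10⁻⁶ V = 6.80 µV

6.80 µV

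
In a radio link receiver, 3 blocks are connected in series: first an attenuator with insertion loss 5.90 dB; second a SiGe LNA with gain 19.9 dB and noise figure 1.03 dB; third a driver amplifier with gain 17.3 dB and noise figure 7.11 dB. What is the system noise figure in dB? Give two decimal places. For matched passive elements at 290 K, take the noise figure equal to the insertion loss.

7.07 dB

Convert to linear (a loss of L dB is a gain of −L dB): F_i = 10^(NF_i/10), G_i = 10^(G_i,dB/10)
  Stage 1: F_1 = 10^(5.90/10) = 3.890, G_1 = 10^(−5.90/10) = 0.2570
  Stage 2: F_2 = 10^(1.03/10) = 1.268, G_2 = 10^(19.9/10) = 97.72
  Stage 3: F_3 = 10^(7.11/10) = 5.140, G_3 = 10^(17.3/10) = 53.70
Friis cascade:
  F = 3.890 + (1.268 − 1)/0.2570 + (5.140 − 1)/25.12 = 5.097
NF = 10 log₁₀(5.097) = 7.07 dB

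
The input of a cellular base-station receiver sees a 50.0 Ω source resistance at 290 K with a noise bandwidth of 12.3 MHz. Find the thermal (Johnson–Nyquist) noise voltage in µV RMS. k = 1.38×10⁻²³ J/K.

V_n = √(4kTRB)
4kTRB = 4 × 1.38×10⁻²³ × 290 × 5.00×10¹ × 1.23×10⁷ = 9.84×10⁻¹² V²
V_n = √(9.84×10⁻¹²) = 3.14×10⁻⁶ V = 3.14 µV

3.14 µV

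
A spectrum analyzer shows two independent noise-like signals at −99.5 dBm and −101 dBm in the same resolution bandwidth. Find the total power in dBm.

Convert to linear, add, convert back:
P₁ = 1.12×10⁻¹³ W, P₂ = 7.94×10⁻¹⁴ W
P_tot = 1.92×10⁻¹³ W → 10 log₁₀(P_tot / 10⁻³) = −97.2 dBm

−97.2 dBm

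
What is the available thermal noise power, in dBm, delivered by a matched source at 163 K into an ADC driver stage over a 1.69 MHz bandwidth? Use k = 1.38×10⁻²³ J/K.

−114.2 dBm

P_n = kTB = 1.38×10⁻²³ × 163 × 1.69×10⁶ = 3.80×10⁻¹⁵ W
In dBm: 10 log₁₀(3.80×10⁻¹⁵ / 10⁻³) = −114.2 dBm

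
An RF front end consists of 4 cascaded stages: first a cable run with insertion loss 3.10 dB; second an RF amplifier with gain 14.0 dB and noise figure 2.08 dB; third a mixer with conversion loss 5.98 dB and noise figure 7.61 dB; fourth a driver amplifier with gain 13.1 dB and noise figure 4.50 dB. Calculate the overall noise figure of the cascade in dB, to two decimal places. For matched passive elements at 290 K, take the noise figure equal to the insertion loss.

Convert to linear (a loss of L dB is a gain of −L dB): F_i = 10^(NF_i/10), G_i = 10^(G_i,dB/10)
  Stage 1: F_1 = 10^(3.10/10) = 2.042, G_1 = 10^(−3.10/10) = 0.4898
  Stage 2: F_2 = 10^(2.08/10) = 1.614, G_2 = 10^(14.0/10) = 25.12
  Stage 3: F_3 = 10^(7.61/10) = 5.768, G_3 = 10^(−5.98/10) = 0.2523
  Stage 4: F_4 = 10^(4.50/10) = 2.818, G_4 = 10^(13.1/10) = 20.42
Friis cascade:
  F = 2.042 + (1.614 − 1)/0.4898 + (5.768 − 1)/12.30 + (2.818 − 1)/3.105 = 4.269
NF = 10 log₁₀(4.269) = 6.30 dB

6.30 dB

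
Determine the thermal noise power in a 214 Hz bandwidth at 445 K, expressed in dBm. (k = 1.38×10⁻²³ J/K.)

−148.8 dBm

P_n = kTB = 1.38×10⁻²³ × 445 × 2.14×10² = 1.31×10⁻¹⁸ W
In dBm: 10 log₁₀(1.31×10⁻¹⁸ / 10⁻³) = −148.8 dBm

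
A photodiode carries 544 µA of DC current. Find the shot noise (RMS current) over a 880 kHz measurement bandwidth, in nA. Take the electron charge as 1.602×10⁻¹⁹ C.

12.4 nA

I_n = √(2qI·B)
2qI·B = 2 × 1.602×10⁻¹⁹ × 5.44×10⁻⁴ × 8.80×10⁵ = 1.53×10⁻¹⁶ A²
I_n = √(1.53×10⁻¹⁶) = 1.24×10⁻⁸ A = 12.4 nA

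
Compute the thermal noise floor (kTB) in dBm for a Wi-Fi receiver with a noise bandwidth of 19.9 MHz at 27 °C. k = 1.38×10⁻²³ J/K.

T = 27 °C + 273.15 = 300.15 K
P_n = kTB = 1.38×10⁻²³ × 300.15 × 1.99×10⁷ = 8.24×10⁻¹⁴ W
In dBm: 10 log₁₀(8.24×10⁻¹⁴ / 10⁻³) = −100.8 dBm

−100.8 dBm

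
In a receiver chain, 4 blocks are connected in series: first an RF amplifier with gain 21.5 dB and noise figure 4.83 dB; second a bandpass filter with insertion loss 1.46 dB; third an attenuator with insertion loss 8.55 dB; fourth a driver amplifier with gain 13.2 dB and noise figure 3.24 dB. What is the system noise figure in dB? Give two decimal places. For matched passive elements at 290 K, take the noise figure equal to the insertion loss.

5.03 dB

Convert to linear (a loss of L dB is a gain of −L dB): F_i = 10^(NF_i/10), G_i = 10^(G_i,dB/10)
  Stage 1: F_1 = 10^(4.83/10) = 3.041, G_1 = 10^(21.5/10) = 141.3
  Stage 2: F_2 = 10^(1.46/10) = 1.400, G_2 = 10^(−1.46/10) = 0.7145
  Stage 3: F_3 = 10^(8.55/10) = 7.161, G_3 = 10^(−8.55/10) = 0.1396
  Stage 4: F_4 = 10^(3.24/10) = 2.109, G_4 = 10^(13.2/10) = 20.89
Friis cascade:
  F = 3.041 + (1.400 − 1)/141.3 + (7.161 − 1)/100.9 + (2.109 − 1)/14.09 = 3.183
NF = 10 log₁₀(3.183) = 5.03 dB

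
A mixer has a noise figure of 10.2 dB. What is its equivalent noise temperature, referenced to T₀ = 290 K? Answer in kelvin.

2747 K

F = 10^(10.2/10) = 10.4713
T_e = (F − 1)·T₀ = (10.4713 − 1) × 290 = 2747 K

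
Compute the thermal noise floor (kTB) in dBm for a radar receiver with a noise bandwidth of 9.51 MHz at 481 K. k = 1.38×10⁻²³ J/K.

P_n = kTB = 1.38×10⁻²³ × 481 × 9.51×10⁶ = 6.31×10⁻¹⁴ W
In dBm: 10 log₁₀(6.31×10⁻¹⁴ / 10⁻³) = −102.0 dBm

−102.0 dBm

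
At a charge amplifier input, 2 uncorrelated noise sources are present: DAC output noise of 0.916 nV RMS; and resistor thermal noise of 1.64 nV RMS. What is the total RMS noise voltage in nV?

1.88 nV

Uncorrelated sources add in power (mean-square): V_tot = √(ΣV_i²)
V_tot = √[(9.16×10⁻¹⁰)² + (1.64×10⁻⁹)²] = 1.88×10⁻⁹ V = 1.88 nV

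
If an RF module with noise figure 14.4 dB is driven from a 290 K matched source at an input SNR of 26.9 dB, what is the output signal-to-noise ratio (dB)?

By definition F = SNR_in/SNR_out, so in dB: SNR_out = SNR_in − NF
SNR_out = 26.9 − 14.4 = 12.5 dB

12.5 dB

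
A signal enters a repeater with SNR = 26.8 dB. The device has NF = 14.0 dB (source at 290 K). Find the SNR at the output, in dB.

By definition F = SNR_in/SNR_out, so in dB: SNR_out = SNR_in − NF
SNR_out = 26.8 − 14.0 = 12.8 dB

12.8 dB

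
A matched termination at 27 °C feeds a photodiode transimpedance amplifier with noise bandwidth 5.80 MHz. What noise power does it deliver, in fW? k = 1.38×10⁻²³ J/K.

24.0 fW

T = 27 °C + 273.15 = 300.15 K
P_n = kTB = 1.38×10⁻²³ × 300.15 × 5.80×10⁶ = 2.40×10⁻¹⁴ W = 24.0 fW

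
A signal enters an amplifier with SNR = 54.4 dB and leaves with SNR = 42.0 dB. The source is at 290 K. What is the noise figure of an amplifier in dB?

NF (dB) = SNR_in(dB) − SNR_out(dB) when the source is at T₀
NF = 54.4 − 42.0 = 12.4 dB

12.4 dB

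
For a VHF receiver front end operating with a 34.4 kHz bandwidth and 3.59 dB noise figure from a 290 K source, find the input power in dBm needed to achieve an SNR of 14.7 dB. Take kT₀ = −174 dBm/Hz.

Sensitivity = −174 + 10 log₁₀(B) + NF + SNR_min
= −174 + 45.37 + 3.59 + 14.7
= −110.34 dBm → −110.3 dBm

−110.3 dBm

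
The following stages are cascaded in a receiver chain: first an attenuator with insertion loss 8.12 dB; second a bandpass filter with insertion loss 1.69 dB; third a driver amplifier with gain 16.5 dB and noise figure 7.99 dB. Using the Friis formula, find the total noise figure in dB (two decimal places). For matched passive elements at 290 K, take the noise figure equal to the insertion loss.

17.80 dB

Convert to linear (a loss of L dB is a gain of −L dB): F_i = 10^(NF_i/10), G_i = 10^(G_i,dB/10)
  Stage 1: F_1 = 10^(8.12/10) = 6.486, G_1 = 10^(−8.12/10) = 0.1542
  Stage 2: F_2 = 10^(1.69/10) = 1.476, G_2 = 10^(−1.69/10) = 0.6776
  Stage 3: F_3 = 10^(7.99/10) = 6.295, G_3 = 10^(16.5/10) = 44.67
Friis cascade:
  F = 6.486 + (1.476 − 1)/0.1542 + (6.295 − 1)/0.1045 = 60.26
NF = 10 log₁₀(60.26) = 17.80 dB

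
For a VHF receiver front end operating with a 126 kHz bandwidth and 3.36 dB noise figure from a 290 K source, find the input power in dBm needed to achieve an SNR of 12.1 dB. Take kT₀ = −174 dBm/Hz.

−107.5 dBm

Sensitivity = −174 + 10 log₁₀(B) + NF + SNR_min
= −174 + 51 + 3.36 + 12.1
= −107.54 dBm → −107.5 dBm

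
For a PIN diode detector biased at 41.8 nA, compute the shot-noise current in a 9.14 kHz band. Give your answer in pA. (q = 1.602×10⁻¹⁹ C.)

11.1 pA

I_n = √(2qI·B)
2qI·B = 2 × 1.602×10⁻¹⁹ × 4.18×10⁻⁸ × 9.14×10³ = 1.22×10⁻²² A²
I_n = √(1.22×10⁻²²) = 1.11×10⁻¹¹ A = 11.1 pA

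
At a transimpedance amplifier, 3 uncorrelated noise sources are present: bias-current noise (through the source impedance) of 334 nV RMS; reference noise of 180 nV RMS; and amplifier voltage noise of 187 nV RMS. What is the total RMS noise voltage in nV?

423 nV

Uncorrelated sources add in power (mean-square): V_tot = √(ΣV_i²)
V_tot = √[(3.34×10⁻⁷)² + (1.80×10⁻⁷)² + (1.87×10⁻⁷)²] = 4.23×10⁻⁷ V = 423 nV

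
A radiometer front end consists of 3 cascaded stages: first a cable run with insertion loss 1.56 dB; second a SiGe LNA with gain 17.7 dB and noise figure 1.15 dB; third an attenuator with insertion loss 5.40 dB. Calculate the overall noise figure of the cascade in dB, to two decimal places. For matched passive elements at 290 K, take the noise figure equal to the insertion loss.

2.85 dB

Convert to linear (a loss of L dB is a gain of −L dB): F_i = 10^(NF_i/10), G_i = 10^(G_i,dB/10)
  Stage 1: F_1 = 10^(1.56/10) = 1.432, G_1 = 10^(−1.56/10) = 0.6982
  Stage 2: F_2 = 10^(1.15/10) = 1.303, G_2 = 10^(17.7/10) = 58.88
  Stage 3: F_3 = 10^(5.40/10) = 3.467, G_3 = 10^(−5.40/10) = 0.2884
Friis cascade:
  F = 1.432 + (1.303 − 1)/0.6982 + (3.467 − 1)/41.11 = 1.926
NF = 10 log₁₀(1.926) = 2.85 dB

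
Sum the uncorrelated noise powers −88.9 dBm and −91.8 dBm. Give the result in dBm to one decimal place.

Convert to linear, add, convert back:
P₁ = 1.29×10⁻¹² W, P₂ = 6.61×10⁻¹³ W
P_tot = 1.95×10⁻¹² W → 10 log₁₀(P_tot / 10⁻³) = −87.1 dBm

−87.1 dBm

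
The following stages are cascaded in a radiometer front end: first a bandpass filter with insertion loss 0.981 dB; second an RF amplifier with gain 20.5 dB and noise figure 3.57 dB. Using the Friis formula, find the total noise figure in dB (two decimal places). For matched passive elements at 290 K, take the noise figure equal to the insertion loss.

Convert to linear (a loss of L dB is a gain of −L dB): F_i = 10^(NF_i/10), G_i = 10^(G_i,dB/10)
  Stage 1: F_1 = 10^(0.981/10) = 1.253, G_1 = 10^(−0.981/10) = 0.7978
  Stage 2: F_2 = 10^(3.57/10) = 2.275, G_2 = 10^(20.5/10) = 112.2
Friis cascade:
  F = 1.253 + (2.275 − 1)/0.7978 = 2.852
NF = 10 log₁₀(2.852) = 4.55 dB

4.55 dB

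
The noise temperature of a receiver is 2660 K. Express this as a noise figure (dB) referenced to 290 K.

F = 1 + T_e/T₀ = 1 + 2660/290 = 10.1724
NF = 10 log₁₀(10.1724) = 10.07 dB

10.07 dB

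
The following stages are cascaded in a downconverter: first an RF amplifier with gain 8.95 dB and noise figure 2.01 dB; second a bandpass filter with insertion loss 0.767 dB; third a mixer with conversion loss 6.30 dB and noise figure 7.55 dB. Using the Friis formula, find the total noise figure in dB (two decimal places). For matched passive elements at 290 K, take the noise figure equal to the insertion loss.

Convert to linear (a loss of L dB is a gain of −L dB): F_i = 10^(NF_i/10), G_i = 10^(G_i,dB/10)
  Stage 1: F_1 = 10^(2.01/10) = 1.589, G_1 = 10^(8.95/10) = 7.852
  Stage 2: F_2 = 10^(0.767/10) = 1.193, G_2 = 10^(−0.767/10) = 0.8381
  Stage 3: F_3 = 10^(7.55/10) = 5.689, G_3 = 10^(−6.30/10) = 0.2344
Friis cascade:
  F = 1.589 + (1.193 − 1)/7.852 + (5.689 − 1)/6.581 = 2.326
NF = 10 log₁₀(2.326) = 3.67 dB

3.67 dB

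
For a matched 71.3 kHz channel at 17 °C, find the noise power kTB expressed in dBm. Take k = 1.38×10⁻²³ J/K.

−125.4 dBm

T = 17 °C + 273.15 = 290.15 K
P_n = kTB = 1.38×10⁻²³ × 290.15 × 7.13×10⁴ = 2.85×10⁻¹⁶ W
In dBm: 10 log₁₀(2.85×10⁻¹⁶ / 10⁻³) = −125.4 dBm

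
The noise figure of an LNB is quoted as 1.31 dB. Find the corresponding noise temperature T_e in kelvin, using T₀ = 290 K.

F = 10^(1.31/10) = 1.35207
T_e = (F − 1)·T₀ = (1.35207 − 1) × 290 = 102 K

102 K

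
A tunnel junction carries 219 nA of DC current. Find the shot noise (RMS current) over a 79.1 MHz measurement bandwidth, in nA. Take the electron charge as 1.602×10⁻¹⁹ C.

2.36 nA

I_n = √(2qI·B)
2qI·B = 2 × 1.602×10⁻¹⁹ × 2.19×10⁻⁷ × 7.91×10⁷ = 5.55×10⁻¹⁸ A²
I_n = √(5.55×10⁻¹⁸) = 2.36×10⁻⁹ A = 2.36 nA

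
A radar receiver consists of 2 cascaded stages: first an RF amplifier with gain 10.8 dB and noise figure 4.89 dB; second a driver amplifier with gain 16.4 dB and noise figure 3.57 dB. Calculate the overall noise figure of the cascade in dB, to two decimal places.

5.04 dB

Convert to linear (a loss of L dB is a gain of −L dB): F_i = 10^(NF_i/10), G_i = 10^(G_i,dB/10)
  Stage 1: F_1 = 10^(4.89/10) = 3.083, G_1 = 10^(10.8/10) = 12.02
  Stage 2: F_2 = 10^(3.57/10) = 2.275, G_2 = 10^(16.4/10) = 43.65
Friis cascade:
  F = 3.083 + (2.275 − 1)/12.02 = 3.189
NF = 10 log₁₀(3.189) = 5.04 dB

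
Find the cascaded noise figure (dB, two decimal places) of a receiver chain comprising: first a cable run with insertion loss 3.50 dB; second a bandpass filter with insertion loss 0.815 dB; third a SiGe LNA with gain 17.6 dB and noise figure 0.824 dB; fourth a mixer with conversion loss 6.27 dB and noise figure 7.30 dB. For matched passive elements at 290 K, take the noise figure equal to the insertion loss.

Convert to linear (a loss of L dB is a gain of −L dB): F_i = 10^(NF_i/10), G_i = 10^(G_i,dB/10)
  Stage 1: F_1 = 10^(3.50/10) = 2.239, G_1 = 10^(−3.50/10) = 0.4467
  Stage 2: F_2 = 10^(0.815/10) = 1.206, G_2 = 10^(−0.815/10) = 0.8289
  Stage 3: F_3 = 10^(0.824/10) = 1.209, G_3 = 10^(17.6/10) = 57.54
  Stage 4: F_4 = 10^(7.30/10) = 5.370, G_4 = 10^(−6.27/10) = 0.2360
Friis cascade:
  F = 2.239 + (1.206 − 1)/0.4467 + (1.209 − 1)/0.3703 + (5.370 − 1)/21.31 = 3.470
NF = 10 log₁₀(3.470) = 5.40 dB

5.40 dB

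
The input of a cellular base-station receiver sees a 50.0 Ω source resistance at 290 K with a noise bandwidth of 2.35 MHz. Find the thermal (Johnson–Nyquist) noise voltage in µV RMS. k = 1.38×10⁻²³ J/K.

1.37 µV

V_n = √(4kTRB)
4kTRB = 4 × 1.38×10⁻²³ × 290 × 5.00×10¹ × 2.35×10⁶ = 1.88×10⁻¹² V²
V_n = √(1.88×10⁻¹²) = 1.37×10⁻⁶ V = 1.37 µV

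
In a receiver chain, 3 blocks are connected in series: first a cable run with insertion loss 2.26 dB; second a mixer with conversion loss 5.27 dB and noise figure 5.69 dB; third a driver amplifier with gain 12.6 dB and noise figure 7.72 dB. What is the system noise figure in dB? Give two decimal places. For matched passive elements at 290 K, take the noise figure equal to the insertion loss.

Convert to linear (a loss of L dB is a gain of −L dB): F_i = 10^(NF_i/10), G_i = 10^(G_i,dB/10)
  Stage 1: F_1 = 10^(2.26/10) = 1.683, G_1 = 10^(−2.26/10) = 0.5943
  Stage 2: F_2 = 10^(5.69/10) = 3.707, G_2 = 10^(−5.27/10) = 0.2972
  Stage 3: F_3 = 10^(7.72/10) = 5.916, G_3 = 10^(12.6/10) = 18.20
Friis cascade:
  F = 1.683 + (3.707 − 1)/0.5943 + (5.916 − 1)/0.1766 = 34.07
NF = 10 log₁₀(34.07) = 15.32 dB

15.32 dB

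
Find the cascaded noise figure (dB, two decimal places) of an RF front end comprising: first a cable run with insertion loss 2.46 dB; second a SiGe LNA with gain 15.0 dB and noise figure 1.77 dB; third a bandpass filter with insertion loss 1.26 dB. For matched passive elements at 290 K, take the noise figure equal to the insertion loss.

Convert to linear (a loss of L dB is a gain of −L dB): F_i = 10^(NF_i/10), G_i = 10^(G_i,dB/10)
  Stage 1: F_1 = 10^(2.46/10) = 1.762, G_1 = 10^(−2.46/10) = 0.5675
  Stage 2: F_2 = 10^(1.77/10) = 1.503, G_2 = 10^(15.0/10) = 31.62
  Stage 3: F_3 = 10^(1.26/10) = 1.337, G_3 = 10^(−1.26/10) = 0.7482
Friis cascade:
  F = 1.762 + (1.503 − 1)/0.5675 + (1.337 − 1)/17.95 = 2.667
NF = 10 log₁₀(2.667) = 4.26 dB

4.26 dB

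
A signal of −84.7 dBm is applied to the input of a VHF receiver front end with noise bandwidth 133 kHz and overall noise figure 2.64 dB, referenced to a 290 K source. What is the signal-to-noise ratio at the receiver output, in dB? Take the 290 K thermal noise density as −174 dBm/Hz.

35.4 dB

Noise floor: N = −174 + 10 log₁₀(B) + NF
10 log₁₀(1.33×10⁵) = 51.24 dB
N = −174 + 51.24 + 2.64 = −120.12 dBm
SNR = P_sig − N = −84.7 − (−120.12) = 35.42 dB → 35.4 dB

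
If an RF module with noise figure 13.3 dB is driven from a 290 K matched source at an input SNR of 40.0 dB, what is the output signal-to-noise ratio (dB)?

26.7 dB

By definition F = SNR_in/SNR_out, so in dB: SNR_out = SNR_in − NF
SNR_out = 40.0 − 13.3 = 26.7 dB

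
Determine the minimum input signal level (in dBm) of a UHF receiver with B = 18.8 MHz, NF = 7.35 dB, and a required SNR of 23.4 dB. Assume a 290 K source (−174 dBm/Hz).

Sensitivity = −174 + 10 log₁₀(B) + NF + SNR_min
= −174 + 72.74 + 7.35 + 23.4
= −70.51 dBm → −70.5 dBm

−70.5 dBm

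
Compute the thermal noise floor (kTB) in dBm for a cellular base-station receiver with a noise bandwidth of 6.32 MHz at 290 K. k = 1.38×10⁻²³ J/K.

P_n = kTB = 1.38×10⁻²³ × 290 × 6.32×10⁶ = 2.53×10⁻¹⁴ W
In dBm: 10 log₁₀(2.53×10⁻¹⁴ / 10⁻³) = −106.0 dBm

−106.0 dBm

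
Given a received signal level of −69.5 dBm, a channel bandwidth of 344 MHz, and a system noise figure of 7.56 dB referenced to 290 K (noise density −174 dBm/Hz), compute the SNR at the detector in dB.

11.6 dB

Noise floor: N = −174 + 10 log₁₀(B) + NF
10 log₁₀(3.44×10⁸) = 85.37 dB
N = −174 + 85.37 + 7.56 = −81.07 dBm
SNR = P_sig − N = −69.5 − (−81.07) = 11.57 dB → 11.6 dB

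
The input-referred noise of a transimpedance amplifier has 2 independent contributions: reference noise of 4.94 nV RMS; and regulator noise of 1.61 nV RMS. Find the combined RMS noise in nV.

Uncorrelated sources add in power (mean-square): V_tot = √(ΣV_i²)
V_tot = √[(4.94×10⁻⁹)² + (1.61×10⁻⁹)²] = 5.20×10⁻⁹ V = 5.20 nV

5.20 nV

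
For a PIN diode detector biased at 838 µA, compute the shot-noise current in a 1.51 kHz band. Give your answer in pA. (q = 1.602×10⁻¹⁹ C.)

637 pA

I_n = √(2qI·B)
2qI·B = 2 × 1.602×10⁻¹⁹ × 8.38×10⁻⁴ × 1.51×10³ = 4.05×10⁻¹⁹ A²
I_n = √(4.05×10⁻¹⁹) = 6.37×10⁻¹⁰ A = 637 pA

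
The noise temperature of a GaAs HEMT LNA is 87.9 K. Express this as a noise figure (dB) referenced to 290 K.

1.15 dB

F = 1 + T_e/T₀ = 1 + 87.9/290 = 1.3031
NF = 10 log₁₀(1.3031) = 1.15 dB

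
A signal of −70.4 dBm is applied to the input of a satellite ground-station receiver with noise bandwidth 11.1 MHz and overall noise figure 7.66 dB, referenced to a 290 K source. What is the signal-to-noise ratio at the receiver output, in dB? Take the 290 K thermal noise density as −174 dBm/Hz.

Noise floor: N = −174 + 10 log₁₀(B) + NF
10 log₁₀(1.11×10⁷) = 70.45 dB
N = −174 + 70.45 + 7.66 = −95.89 dBm
SNR = P_sig − N = −70.4 − (−95.89) = 25.49 dB → 25.5 dB

25.5 dB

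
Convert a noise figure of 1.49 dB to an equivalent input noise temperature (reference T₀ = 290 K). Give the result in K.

F = 10^(1.49/10) = 1.40929
T_e = (F − 1)·T₀ = (1.40929 − 1) × 290 = 119 K

119 K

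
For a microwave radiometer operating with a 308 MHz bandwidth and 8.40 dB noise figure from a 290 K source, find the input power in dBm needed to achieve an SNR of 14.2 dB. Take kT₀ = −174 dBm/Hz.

−66.5 dBm

Sensitivity = −174 + 10 log₁₀(B) + NF + SNR_min
= −174 + 84.89 + 8.40 + 14.2
= −66.51 dBm → −66.5 dBm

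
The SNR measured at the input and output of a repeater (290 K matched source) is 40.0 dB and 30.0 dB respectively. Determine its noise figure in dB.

10.0 dB

NF (dB) = SNR_in(dB) − SNR_out(dB) when the source is at T₀
NF = 40.0 − 30.0 = 10.0 dB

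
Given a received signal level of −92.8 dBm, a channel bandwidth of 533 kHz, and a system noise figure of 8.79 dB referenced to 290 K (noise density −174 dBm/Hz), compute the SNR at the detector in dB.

15.1 dB

Noise floor: N = −174 + 10 log₁₀(B) + NF
10 log₁₀(5.33×10⁵) = 57.27 dB
N = −174 + 57.27 + 8.79 = −107.94 dBm
SNR = P_sig − N = −92.8 − (−107.94) = 15.14 dB → 15.1 dB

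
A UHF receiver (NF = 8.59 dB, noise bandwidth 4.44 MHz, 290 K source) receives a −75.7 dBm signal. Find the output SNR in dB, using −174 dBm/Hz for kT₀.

Noise floor: N = −174 + 10 log₁₀(B) + NF
10 log₁₀(4.44×10⁶) = 66.47 dB
N = −174 + 66.47 + 8.59 = −98.94 dBm
SNR = P_sig − N = −75.7 − (−98.94) = 23.24 dB → 23.2 dB

23.2 dB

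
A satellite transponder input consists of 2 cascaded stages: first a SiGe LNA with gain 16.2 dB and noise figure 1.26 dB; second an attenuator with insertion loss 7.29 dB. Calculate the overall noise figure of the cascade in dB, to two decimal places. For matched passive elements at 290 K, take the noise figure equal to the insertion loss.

1.59 dB

Convert to linear (a loss of L dB is a gain of −L dB): F_i = 10^(NF_i/10), G_i = 10^(G_i,dB/10)
  Stage 1: F_1 = 10^(1.26/10) = 1.337, G_1 = 10^(16.2/10) = 41.69
  Stage 2: F_2 = 10^(7.29/10) = 5.358, G_2 = 10^(−7.29/10) = 0.1866
Friis cascade:
  F = 1.337 + (5.358 − 1)/41.69 = 1.441
NF = 10 log₁₀(1.441) = 1.59 dB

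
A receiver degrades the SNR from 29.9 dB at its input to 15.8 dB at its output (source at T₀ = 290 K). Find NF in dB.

NF (dB) = SNR_in(dB) − SNR_out(dB) when the source is at T₀
NF = 29.9 − 15.8 = 14.1 dB

14.1 dB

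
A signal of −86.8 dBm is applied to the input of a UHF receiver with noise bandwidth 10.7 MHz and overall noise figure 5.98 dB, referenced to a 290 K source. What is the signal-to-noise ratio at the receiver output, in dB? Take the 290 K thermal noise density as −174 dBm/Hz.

Noise floor: N = −174 + 10 log₁₀(B) + NF
10 log₁₀(1.07×10⁷) = 70.29 dB
N = −174 + 70.29 + 5.98 = −97.73 dBm
SNR = P_sig − N = −86.8 − (−97.73) = 10.93 dB → 10.9 dB

10.9 dB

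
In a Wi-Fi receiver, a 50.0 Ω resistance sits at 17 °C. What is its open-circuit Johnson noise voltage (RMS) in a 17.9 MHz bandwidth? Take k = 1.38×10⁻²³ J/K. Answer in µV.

T = 17 °C + 273.15 = 290.15 K
V_n = √(4kTRB)
4kTRB = 4 × 1.38×10⁻²³ × 290.15 × 5.00×10¹ × 1.79×10⁷ = 1.43×10⁻¹¹ V²
V_n = √(1.43×10⁻¹¹) = 3.79×10⁻⁶ V = 3.79 µV

3.79 µV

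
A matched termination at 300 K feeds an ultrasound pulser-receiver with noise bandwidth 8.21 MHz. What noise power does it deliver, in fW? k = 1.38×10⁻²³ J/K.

P_n = kTB = 1.38×10⁻²³ × 300 × 8.21×10⁶ = 3.40×10⁻¹⁴ W = 34.0 fW

34.0 fW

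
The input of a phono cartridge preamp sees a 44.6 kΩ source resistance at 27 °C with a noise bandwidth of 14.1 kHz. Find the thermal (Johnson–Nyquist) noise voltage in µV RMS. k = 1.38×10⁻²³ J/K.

3.23 µV

T = 27 °C + 273.15 = 300.15 K
V_n = √(4kTRB)
4kTRB = 4 × 1.38×10⁻²³ × 300.15 × 4.46×10⁴ × 1.41×10⁴ = 1.04×10⁻¹¹ V²
V_n = √(1.04×10⁻¹¹) = 3.23×10⁻⁶ V = 3.23 µV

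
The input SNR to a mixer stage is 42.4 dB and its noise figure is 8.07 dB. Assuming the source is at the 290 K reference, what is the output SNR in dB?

34.33 dB

By definition F = SNR_in/SNR_out, so in dB: SNR_out = SNR_in − NF
SNR_out = 42.4 − 8.07 = 34.33 dB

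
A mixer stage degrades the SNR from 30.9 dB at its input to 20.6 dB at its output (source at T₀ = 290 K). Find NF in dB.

10.3 dB

NF (dB) = SNR_in(dB) − SNR_out(dB) when the source is at T₀
NF = 30.9 − 20.6 = 10.3 dB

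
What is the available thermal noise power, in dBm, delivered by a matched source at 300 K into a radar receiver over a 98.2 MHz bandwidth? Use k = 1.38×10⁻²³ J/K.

P_n = kTB = 1.38×10⁻²³ × 300 × 9.82×10⁷ = 4.07×10⁻¹³ W
In dBm: 10 log₁₀(4.07×10⁻¹³ / 10⁻³) = −93.9 dBm

−93.9 dBm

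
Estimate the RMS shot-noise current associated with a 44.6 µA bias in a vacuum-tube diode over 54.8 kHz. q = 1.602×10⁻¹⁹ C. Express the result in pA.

I_n = √(2qI·B)
2qI·B = 2 × 1.602×10⁻¹⁹ × 4.46×10⁻⁵ × 5.48×10⁴ = 7.83×10⁻¹⁹ A²
I_n = √(7.83×10⁻¹⁹) = 8.85×10⁻¹⁰ A = 885 pA

885 pA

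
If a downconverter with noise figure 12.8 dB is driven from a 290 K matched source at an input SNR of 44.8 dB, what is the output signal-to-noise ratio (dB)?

32.0 dB

By definition F = SNR_in/SNR_out, so in dB: SNR_out = SNR_in − NF
SNR_out = 44.8 − 12.8 = 32.0 dB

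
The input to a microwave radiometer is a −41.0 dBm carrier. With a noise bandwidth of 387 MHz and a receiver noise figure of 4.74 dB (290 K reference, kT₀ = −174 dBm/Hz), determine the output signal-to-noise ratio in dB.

Noise floor: N = −174 + 10 log₁₀(B) + NF
10 log₁₀(3.87×10⁸) = 85.88 dB
N = −174 + 85.88 + 4.74 = −83.38 dBm
SNR = P_sig − N = −41.0 − (−83.38) = 42.38 dB → 42.4 dB

42.4 dB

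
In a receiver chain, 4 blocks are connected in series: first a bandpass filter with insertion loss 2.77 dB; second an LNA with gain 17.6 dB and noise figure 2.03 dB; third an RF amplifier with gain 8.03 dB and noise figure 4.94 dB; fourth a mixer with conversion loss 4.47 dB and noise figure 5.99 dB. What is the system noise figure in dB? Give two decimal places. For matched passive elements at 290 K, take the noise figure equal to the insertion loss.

Convert to linear (a loss of L dB is a gain of −L dB): F_i = 10^(NF_i/10), G_i = 10^(G_i,dB/10)
  Stage 1: F_1 = 10^(2.77/10) = 1.892, G_1 = 10^(−2.77/10) = 0.5284
  Stage 2: F_2 = 10^(2.03/10) = 1.596, G_2 = 10^(17.6/10) = 57.54
  Stage 3: F_3 = 10^(4.94/10) = 3.119, G_3 = 10^(8.03/10) = 6.353
  Stage 4: F_4 = 10^(5.99/10) = 3.972, G_4 = 10^(−4.47/10) = 0.3573
Friis cascade:
  F = 1.892 + (1.596 − 1)/0.5284 + (3.119 − 1)/30.41 + (3.972 − 1)/193.2 = 3.105
NF = 10 log₁₀(3.105) = 4.92 dB

4.92 dB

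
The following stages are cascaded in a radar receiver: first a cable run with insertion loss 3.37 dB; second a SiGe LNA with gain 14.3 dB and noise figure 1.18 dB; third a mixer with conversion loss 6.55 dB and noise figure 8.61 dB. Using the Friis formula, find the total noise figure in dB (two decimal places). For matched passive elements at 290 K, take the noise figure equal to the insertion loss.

Convert to linear (a loss of L dB is a gain of −L dB): F_i = 10^(NF_i/10), G_i = 10^(G_i,dB/10)
  Stage 1: F_1 = 10^(3.37/10) = 2.173, G_1 = 10^(−3.37/10) = 0.4603
  Stage 2: F_2 = 10^(1.18/10) = 1.312, G_2 = 10^(14.3/10) = 26.92
  Stage 3: F_3 = 10^(8.61/10) = 7.261, G_3 = 10^(−6.55/10) = 0.2213
Friis cascade:
  F = 2.173 + (1.312 − 1)/0.4603 + (7.261 − 1)/12.39 = 3.356
NF = 10 log₁₀(3.356) = 5.26 dB

5.26 dB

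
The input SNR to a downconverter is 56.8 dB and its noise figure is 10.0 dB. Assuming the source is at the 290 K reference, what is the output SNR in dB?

46.8 dB

By definition F = SNR_in/SNR_out, so in dB: SNR_out = SNR_in − NF
SNR_out = 56.8 − 10.0 = 46.8 dB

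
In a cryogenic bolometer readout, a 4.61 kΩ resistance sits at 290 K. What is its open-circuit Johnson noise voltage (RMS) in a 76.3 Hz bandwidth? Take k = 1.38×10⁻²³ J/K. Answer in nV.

V_n = √(4kTRB)
4kTRB = 4 × 1.38×10⁻²³ × 290 × 4.61×10³ × 7.63×10¹ = 5.63×10⁻¹⁵ V²
V_n = √(5.63×10⁻¹⁵) = 7.50×10⁻⁸ V = 75.0 nV

75.0 nV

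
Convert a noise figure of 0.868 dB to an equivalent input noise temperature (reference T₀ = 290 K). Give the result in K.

F = 10^(0.868/10) = 1.22124
T_e = (F − 1)·T₀ = (1.22124 − 1) × 290 = 64.2 K

64.2 K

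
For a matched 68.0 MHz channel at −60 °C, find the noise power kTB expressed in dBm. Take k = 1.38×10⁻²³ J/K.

T = −60 °C + 273.15 = 213.15 K
P_n = kTB = 1.38×10⁻²³ × 213.15 × 6.80×10⁷ = 2.00×10⁻¹³ W
In dBm: 10 log₁₀(2.00×10⁻¹³ / 10⁻³) = −97.0 dBm

−97.0 dBm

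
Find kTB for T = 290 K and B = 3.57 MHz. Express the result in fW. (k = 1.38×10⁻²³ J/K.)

P_n = kTB = 1.38×10⁻²³ × 290 × 3.57×10⁶ = 1.43×10⁻¹⁴ W = 14.3 fW

14.3 fW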